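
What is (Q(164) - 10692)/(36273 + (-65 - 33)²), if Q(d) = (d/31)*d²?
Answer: 4079492/1422187 ≈ 2.8685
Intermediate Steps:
Q(d) = d³/31 (Q(d) = (d*(1/31))*d² = (d/31)*d² = d³/31)
(Q(164) - 10692)/(36273 + (-65 - 33)²) = ((1/31)*164³ - 10692)/(36273 + (-65 - 33)²) = ((1/31)*4410944 - 10692)/(36273 + (-98)²) = (4410944/31 - 10692)/(36273 + 9604) = (4079492/31)/45877 = (4079492/31)*(1/45877) = 4079492/1422187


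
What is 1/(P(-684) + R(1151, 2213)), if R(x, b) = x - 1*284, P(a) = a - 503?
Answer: -1/320 ≈ -0.0031250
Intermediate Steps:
P(a) = -503 + a
R(x, b) = -284 + x (R(x, b) = x - 284 = -284 + x)
1/(P(-684) + R(1151, 2213)) = 1/((-503 - 684) + (-284 + 1151)) = 1/(-1187 + 867) = 1/(-320) = -1/320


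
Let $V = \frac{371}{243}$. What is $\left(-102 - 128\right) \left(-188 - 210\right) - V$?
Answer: $\frac{22243849}{243} \approx 91539.0$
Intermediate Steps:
$V = \frac{371}{243}$ ($V = 371 \cdot \frac{1}{243} = \frac{371}{243} \approx 1.5267$)
$\left(-102 - 128\right) \left(-188 - 210\right) - V = \left(-102 - 128\right) \left(-188 - 210\right) - \frac{371}{243} = \left(-230\right) \left(-398\right) - \frac{371}{243} = 91540 - \frac{371}{243} = \frac{22243849}{243}$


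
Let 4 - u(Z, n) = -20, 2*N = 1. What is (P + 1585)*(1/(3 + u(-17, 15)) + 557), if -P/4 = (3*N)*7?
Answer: 23206720/27 ≈ 8.5951e+5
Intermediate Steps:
N = ½ (N = (½)*1 = ½ ≈ 0.50000)
u(Z, n) = 24 (u(Z, n) = 4 - 1*(-20) = 4 + 20 = 24)
P = -42 (P = -4*3*(½)*7 = -6*7 = -4*21/2 = -42)
(P + 1585)*(1/(3 + u(-17, 15)) + 557) = (-42 + 1585)*(1/(3 + 24) + 557) = 1543*(1/27 + 557) = 1543*(15040/27) = 23206720/27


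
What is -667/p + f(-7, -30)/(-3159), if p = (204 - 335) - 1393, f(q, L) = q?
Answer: 705907/1604772 ≈ 0.43988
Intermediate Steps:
p = -1524 (p = -131 - 1393 = -1524)
-667/p + f(-7, -30)/(-3159) = -667/(-1524) - 7/(-3159) = -667*(-1/1524) - 7*(-1/3159) = 667/1524 + 7/3159 = 705907/1604772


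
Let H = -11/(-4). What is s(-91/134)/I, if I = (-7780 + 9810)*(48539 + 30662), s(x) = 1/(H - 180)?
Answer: -2/56995811635 ≈ -3.5090e-11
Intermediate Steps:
H = 11/4 (H = -11*(-¼) = 11/4 ≈ 2.7500)
s(x) = -4/709 (s(x) = 1/(11/4 - 180) = 1/(-709/4) = -4/709)
I = 160778030 (I = 2030*79201 = 160778030)
s(-91/134)/I = -4/709/160778030 = -4/709*1/160778030 = -2/56995811635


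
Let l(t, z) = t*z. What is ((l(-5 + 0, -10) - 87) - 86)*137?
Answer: -16851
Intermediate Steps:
((l(-5 + 0, -10) - 87) - 86)*137 = (((-5 + 0)*(-10) - 87) - 86)*137 = ((-5*(-10) - 87) - 86)*137 = ((50 - 87) - 86)*137 = (-37 - 86)*137 = -123*137 = -16851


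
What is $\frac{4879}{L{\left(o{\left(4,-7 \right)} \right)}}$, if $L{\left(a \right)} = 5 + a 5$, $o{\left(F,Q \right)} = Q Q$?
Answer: $\frac{4879}{250} \approx 19.516$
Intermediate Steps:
$o{\left(F,Q \right)} = Q^{2}$
$L{\left(a \right)} = 5 + 5 a$
$\frac{4879}{L{\left(o{\left(4,-7 \right)} \right)}} = \frac{4879}{5 + 5 \left(-7\right)^{2}} = \frac{4879}{5 + 5 \cdot 49} = \frac{4879}{5 + 245} = \frac{4879}{250}$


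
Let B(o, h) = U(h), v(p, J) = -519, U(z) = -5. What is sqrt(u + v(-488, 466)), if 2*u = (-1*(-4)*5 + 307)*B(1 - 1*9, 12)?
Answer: 9*I*sqrt(66)/2 ≈ 36.558*I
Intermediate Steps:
B(o, h) = -5
u = -1635/2 (u = ((-1*(-4)*5 + 307)*(-5))/2 = ((4*5 + 307)*(-5))/2 = ((20 + 307)*(-5))/2 = (327*(-5))/2 = (1/2)*(-1635) = -1635/2 ≈ -817.50)
sqrt(u + v(-488, 466)) = sqrt(-1635/2 - 519) = sqrt(-2673/2) = 9*I*sqrt(66)/2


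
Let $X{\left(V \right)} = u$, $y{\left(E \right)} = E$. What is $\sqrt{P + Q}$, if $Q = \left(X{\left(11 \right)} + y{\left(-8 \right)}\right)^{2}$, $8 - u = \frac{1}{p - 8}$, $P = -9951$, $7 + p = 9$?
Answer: $\frac{i \sqrt{358235}}{6} \approx 99.755 i$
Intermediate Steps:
$p = 2$ ($p = -7 + 9 = 2$)
$u = \frac{49}{6}$ ($u = 8 - \frac{1}{2 - 8} = 8 - \frac{1}{-6} = 8 - - \frac{1}{6} = 8 + \frac{1}{6} = \frac{49}{6} \approx 8.1667$)
$X{\left(V \right)} = \frac{49}{6}$
$Q = \frac{1}{36}$ ($Q = \left(\frac{49}{6} - 8\right)^{2} = \left(\frac{1}{6}\right)^{2} = \frac{1}{36} \approx 0.027778$)
$\sqrt{P + Q} = \sqrt{-9951 + \frac{1}{36}} = \sqrt{- \frac{358235}{36}} = \frac{i \sqrt{358235}}{6}$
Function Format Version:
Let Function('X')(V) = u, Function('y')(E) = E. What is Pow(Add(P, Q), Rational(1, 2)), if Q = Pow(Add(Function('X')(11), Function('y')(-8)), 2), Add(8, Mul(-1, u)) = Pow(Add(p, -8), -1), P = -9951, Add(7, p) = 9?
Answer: Mul(Rational(1, 6), I, Pow(358235, Rational(1, 2))) ≈ Mul(99.755, I)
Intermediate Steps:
p = 2 (p = Add(-7, 9) = 2)
u = Rational(49, 6) (u = Add(8, Mul(-1, Pow(Add(2, -8), -1))) = Add(8, Mul(-1, Pow(-6, -1))) = Add(8, Mul(-1, Rational(-1, 6))) = Add(8, Rational(1, 6)) = Rational(49, 6) ≈ 8.1667)
Function('X')(V) = Rational(49, 6)
Q = Rational(1, 36) (Q = Pow(Add(Rational(49, 6), -8), 2) = Pow(Rational(1, 6), 2) = Rational(1, 36) ≈ 0.027778)
Pow(Add(P, Q), Rational(1, 2)) = Pow(Add(-9951, Rational(1, 36)), Rational(1, 2)) = Pow(Rational(-358235, 36), Rational(1, 2)) = Mul(Rational(1, 6), I, Pow(358235, Rational(1, 2)))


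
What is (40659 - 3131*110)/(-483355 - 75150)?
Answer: 303751/558505 ≈ 0.54386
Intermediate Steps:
(40659 - 3131*110)/(-483355 - 75150) = (40659 - 344410)/(-558505) = -303751*(-1/558505) = 303751/558505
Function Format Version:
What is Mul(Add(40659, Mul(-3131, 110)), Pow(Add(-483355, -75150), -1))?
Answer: Rational(303751, 558505) ≈ 0.54386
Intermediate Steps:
Mul(Add(40659, Mul(-3131, 110)), Pow(Add(-483355, -75150), -1)) = Mul(Add(40659, -344410), Pow(-558505, -1)) = Mul(-303751, Rational(-1, 558505)) = Rational(303751, 558505)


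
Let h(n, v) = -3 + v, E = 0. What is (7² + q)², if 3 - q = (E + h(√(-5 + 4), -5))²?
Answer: 144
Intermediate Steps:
q = -61 (q = 3 - (0 + (-3 - 5))² = 3 - (0 - 8)² = 3 - 1*(-8)² = 3 - 1*64 = 3 - 64 = -61)
(7² + q)² = (7² - 61)² = (49 - 61)² = (-12)² = 144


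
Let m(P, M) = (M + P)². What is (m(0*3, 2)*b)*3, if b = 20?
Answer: 240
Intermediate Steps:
(m(0*3, 2)*b)*3 = ((2 + 0*3)²*20)*3 = ((2 + 0)²*20)*3 = (2²*20)*3 = (4*20)*3 = 80*3 = 240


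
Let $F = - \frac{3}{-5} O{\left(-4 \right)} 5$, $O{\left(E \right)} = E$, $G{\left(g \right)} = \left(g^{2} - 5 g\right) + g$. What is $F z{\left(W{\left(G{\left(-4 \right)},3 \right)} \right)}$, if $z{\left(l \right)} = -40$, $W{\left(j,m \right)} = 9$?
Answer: $480$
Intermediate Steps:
$G{\left(g \right)} = g^{2} - 4 g$
$F = -12$ ($F = - \frac{3}{-5} \left(-4\right) 5 = \left(-3\right) \left(- \frac{1}{5}\right) \left(-4\right) 5 = \frac{3}{5} \left(-4\right) 5 = \left(- \frac{12}{5}\right) 5 = -12$)
$F z{\left(W{\left(G{\left(-4 \right)},3 \right)} \right)} = \left(-12\right) \left(-40\right) = 480$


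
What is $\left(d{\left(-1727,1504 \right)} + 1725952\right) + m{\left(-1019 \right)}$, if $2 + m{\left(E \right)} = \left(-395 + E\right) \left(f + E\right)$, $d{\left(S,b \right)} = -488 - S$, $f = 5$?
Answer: $3160985$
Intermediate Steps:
$m{\left(E \right)} = -2 + \left(-395 + E\right) \left(5 + E\right)$
$\left(d{\left(-1727,1504 \right)} + 1725952\right) + m{\left(-1019 \right)} = \left(\left(-488 - -1727\right) + 1725952\right) - \left(-395433 - 1038361\right) = \left(\left(-488 + 1727\right) + 1725952\right) + \left(-1977 + 1038361 + 397410\right) = \left(1239 + 1725952\right) + 1433794 = 1727191 + 1433794 = 3160985$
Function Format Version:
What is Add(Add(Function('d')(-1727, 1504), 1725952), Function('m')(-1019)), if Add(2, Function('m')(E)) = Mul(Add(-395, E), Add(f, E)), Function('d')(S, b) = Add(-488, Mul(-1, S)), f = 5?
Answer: 3160985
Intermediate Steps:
Function('m')(E) = Add(-2, Mul(Add(-395, E), Add(5, E)))
Add(Add(Function('d')(-1727, 1504), 1725952), Function('m')(-1019)) = Add(Add(Add(-488, Mul(-1, -1727)), 1725952), Add(-1977, Pow(-1019, 2), Mul(-390, -1019))) = Add(Add(Add(-488, 1727), 1725952), Add(-1977, 1038361, 397410)) = Add(Add(1239, 1725952), 1433794) = Add(1727191, 1433794) = 3160985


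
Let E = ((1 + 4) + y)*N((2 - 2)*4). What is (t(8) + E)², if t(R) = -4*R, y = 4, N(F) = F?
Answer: 1024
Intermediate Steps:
E = 0 (E = ((1 + 4) + 4)*((2 - 2)*4) = (5 + 4)*(0*4) = 9*0 = 0)
(t(8) + E)² = (-4*8 + 0)² = (-32 + 0)² = (-32)² = 1024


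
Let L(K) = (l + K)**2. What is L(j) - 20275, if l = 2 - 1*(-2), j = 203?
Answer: 22574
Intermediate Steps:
l = 4 (l = 2 + 2 = 4)
L(K) = (4 + K)**2
L(j) - 20275 = (4 + 203)**2 - 20275 = 207**2 - 20275 = 42849 - 20275 = 22574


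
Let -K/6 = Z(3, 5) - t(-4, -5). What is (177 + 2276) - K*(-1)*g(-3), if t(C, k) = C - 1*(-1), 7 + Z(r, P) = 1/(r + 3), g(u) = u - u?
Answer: 2453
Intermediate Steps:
g(u) = 0
Z(r, P) = -7 + 1/(3 + r) (Z(r, P) = -7 + 1/(r + 3) = -7 + 1/(3 + r))
t(C, k) = 1 + C (t(C, k) = C + 1 = 1 + C)
K = 23 (K = -6*((-20 - 7*3)/(3 + 3) - (1 - 4)) = -6*((-20 - 21)/6 - 1*(-3)) = -6*((1/6)*(-41) + 3) = -6*(-41/6 + 3) = -6*(-23/6) = 23)
(177 + 2276) - K*(-1)*g(-3) = (177 + 2276) - 23*(-1)*0 = 2453 - (-23)*0 = 2453 - 1*0 = 2453 + 0 = 2453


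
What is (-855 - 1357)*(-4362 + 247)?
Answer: 9102380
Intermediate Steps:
(-855 - 1357)*(-4362 + 247) = -2212*(-4115) = 9102380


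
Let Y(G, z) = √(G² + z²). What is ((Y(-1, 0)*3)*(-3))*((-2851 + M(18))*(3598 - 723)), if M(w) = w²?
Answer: 65386125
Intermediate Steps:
((Y(-1, 0)*3)*(-3))*((-2851 + M(18))*(3598 - 723)) = ((√((-1)² + 0²)*3)*(-3))*((-2851 + 18²)*(3598 - 723)) = ((√(1 + 0)*3)*(-3))*((-2851 + 324)*2875) = ((√1*3)*(-3))*(-2527*2875) = ((1*3)*(-3))*(-7265125) = (3*(-3))*(-7265125) = -9*(-7265125) = 65386125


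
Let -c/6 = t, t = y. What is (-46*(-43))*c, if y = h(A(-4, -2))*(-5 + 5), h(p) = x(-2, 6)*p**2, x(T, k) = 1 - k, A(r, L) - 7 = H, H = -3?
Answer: 0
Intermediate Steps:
A(r, L) = 4 (A(r, L) = 7 - 3 = 4)
h(p) = -5*p**2 (h(p) = (1 - 1*6)*p**2 = (1 - 6)*p**2 = -5*p**2)
y = 0 (y = (-5*4**2)*(-5 + 5) = -5*16*0 = -80*0 = 0)
t = 0
c = 0 (c = -6*0 = 0)
(-46*(-43))*c = -46*(-43)*0 = 1978*0 = 0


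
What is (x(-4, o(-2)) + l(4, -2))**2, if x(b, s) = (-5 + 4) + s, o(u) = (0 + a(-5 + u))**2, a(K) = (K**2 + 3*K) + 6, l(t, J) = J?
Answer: 1329409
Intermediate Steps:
a(K) = 6 + K**2 + 3*K
o(u) = (-9 + (-5 + u)**2 + 3*u)**2 (o(u) = (0 + (6 + (-5 + u)**2 + 3*(-5 + u)))**2 = (0 + (6 + (-5 + u)**2 + (-15 + 3*u)))**2 = (0 + (-9 + (-5 + u)**2 + 3*u))**2 = (-9 + (-5 + u)**2 + 3*u)**2)
x(b, s) = -1 + s
(x(-4, o(-2)) + l(4, -2))**2 = ((-1 + (-9 + (-5 - 2)**2 + 3*(-2))**2) - 2)**2 = ((-1 + (-9 + (-7)**2 - 6)**2) - 2)**2 = ((-1 + (-9 + 49 - 6)**2) - 2)**2 = ((-1 + 34**2) - 2)**2 = ((-1 + 1156) - 2)**2 = (1155 - 2)**2 = 1153**2 = 1329409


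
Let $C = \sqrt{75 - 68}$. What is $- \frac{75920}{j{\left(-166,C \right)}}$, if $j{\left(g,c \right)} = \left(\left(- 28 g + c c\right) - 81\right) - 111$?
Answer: $- \frac{75920}{4463} \approx -17.011$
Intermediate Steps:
$C = \sqrt{7} \approx 2.6458$
$j{\left(g,c \right)} = -192 + c^{2} - 28 g$ ($j{\left(g,c \right)} = \left(\left(- 28 g + c^{2}\right) - 81\right) - 111 = \left(\left(c^{2} - 28 g\right) - 81\right) - 111 = \left(-81 + c^{2} - 28 g\right) - 111 = -192 + c^{2} - 28 g$)
$- \frac{75920}{j{\left(-166,C \right)}} = - \frac{75920}{-192 + \left(\sqrt{7}\right)^{2} - -4648} = - \frac{75920}{-192 + 7 + 4648} = - \frac{75920}{4463}$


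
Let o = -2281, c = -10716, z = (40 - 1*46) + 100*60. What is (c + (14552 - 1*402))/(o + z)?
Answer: 3434/3713 ≈ 0.92486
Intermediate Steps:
z = 5994 (z = (40 - 46) + 6000 = -6 + 6000 = 5994)
(c + (14552 - 1*402))/(o + z) = (-10716 + (14552 - 1*402))/(-2281 + 5994) = (-10716 + (14552 - 402))/3713 = (-10716 + 14150)*(1/3713) = 3434*(1/3713) = 3434/3713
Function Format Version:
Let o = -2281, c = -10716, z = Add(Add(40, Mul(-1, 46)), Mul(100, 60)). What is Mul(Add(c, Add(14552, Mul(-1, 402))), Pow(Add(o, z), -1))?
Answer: Rational(3434, 3713) ≈ 0.92486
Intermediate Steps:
z = 5994 (z = Add(Add(40, -46), 6000) = Add(-6, 6000) = 5994)
Mul(Add(c, Add(14552, Mul(-1, 402))), Pow(Add(o, z), -1)) = Mul(Add(-10716, Add(14552, Mul(-1, 402))), Pow(Add(-2281, 5994), -1)) = Mul(Add(-10716, Add(14552, -402)), Pow(3713, -1)) = Mul(Add(-10716, 14150), Rational(1, 3713)) = Mul(3434, Rational(1, 3713)) = Rational(3434, 3713)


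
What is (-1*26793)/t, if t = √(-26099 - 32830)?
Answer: 687*I*√58929/1511 ≈ 110.37*I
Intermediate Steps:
t = I*√58929 (t = √(-58929) = I*√58929 ≈ 242.75*I)
(-1*26793)/t = (-1*26793)/((I*√58929)) = -(-687)*I*√58929/1511 = 687*I*√58929/1511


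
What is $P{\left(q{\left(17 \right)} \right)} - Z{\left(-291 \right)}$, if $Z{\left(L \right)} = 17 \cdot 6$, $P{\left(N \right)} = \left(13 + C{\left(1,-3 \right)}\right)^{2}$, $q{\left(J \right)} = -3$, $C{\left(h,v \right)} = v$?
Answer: $-2$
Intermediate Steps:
$P{\left(N \right)} = 100$ ($P{\left(N \right)} = \left(13 - 3\right)^{2} = 10^{2} = 100$)
$Z{\left(L \right)} = 102$
$P{\left(q{\left(17 \right)} \right)} - Z{\left(-291 \right)} = 100 - 102 = -2$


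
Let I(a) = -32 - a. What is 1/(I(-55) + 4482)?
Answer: 1/4505 ≈ 0.00022198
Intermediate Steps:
1/(I(-55) + 4482) = 1/((-32 - 1*(-55)) + 4482) = 1/((-32 + 55) + 4482) = 1/(23 + 4482) = 1/4505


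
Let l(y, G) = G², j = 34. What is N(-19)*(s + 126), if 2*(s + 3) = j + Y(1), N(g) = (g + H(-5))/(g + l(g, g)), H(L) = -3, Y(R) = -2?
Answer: -1529/171 ≈ -8.9415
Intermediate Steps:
N(g) = (-3 + g)/(g + g²) (N(g) = (g - 3)/(g + g²) = (-3 + g)/(g + g²))
s = 13 (s = -3 + (34 - 2)/2 = -3 + (½)*32 = -3 + 16 = 13)
N(-19)*(s + 126) = ((-3 - 19)/((-19)*(1 - 19)))*(13 + 126) = -1/19*(-22)/(-18)*139 = -1/19*(-1/18)*(-22)*139 = -11/171*139 = -1529/171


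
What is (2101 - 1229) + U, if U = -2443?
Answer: -1571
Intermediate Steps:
(2101 - 1229) + U = (2101 - 1229) - 2443 = 872 - 2443 = -1571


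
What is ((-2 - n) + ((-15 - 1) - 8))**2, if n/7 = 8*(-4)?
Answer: 39204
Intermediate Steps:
n = -224 (n = 7*(8*(-4)) = 7*(-32) = -224)
((-2 - n) + ((-15 - 1) - 8))**2 = ((-2 - 1*(-224)) + ((-15 - 1) - 8))**2 = ((-2 + 224) + (-16 - 8))**2 = (222 - 24)**2 = 198**2 = 39204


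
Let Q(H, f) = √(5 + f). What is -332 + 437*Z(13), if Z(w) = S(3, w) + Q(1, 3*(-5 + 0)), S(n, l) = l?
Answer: 5349 + 437*I*√10 ≈ 5349.0 + 1381.9*I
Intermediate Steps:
Z(w) = w + I*√10 (Z(w) = w + √(5 + 3*(-5 + 0)) = w + √(5 + 3*(-5)) = w + √(5 - 15) = w + √(-10) = w + I*√10)
-332 + 437*Z(13) = -332 + 437*(13 + I*√10) = -332 + (5681 + 437*I*√10) = 5349 + 437*I*√10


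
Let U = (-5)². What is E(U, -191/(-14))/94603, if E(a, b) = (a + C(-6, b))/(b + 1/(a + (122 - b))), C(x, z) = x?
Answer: 496622/33753688179 ≈ 1.4713e-5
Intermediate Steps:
U = 25
E(a, b) = (-6 + a)/(b + 1/(122 + a - b)) (E(a, b) = (a - 6)/(b + 1/(a + (122 - b))) = (-6 + a)/(b + 1/(122 + a - b)))
E(U, -191/(-14))/94603 = ((-732 + 25² + 6*(-191/(-14)) + 116*25 - 1*25*(-191/(-14)))/(1 - (-191/(-14))² + 122*(-191/(-14)) + 25*(-191/(-14))))/94603 = ((-732 + 625 + 6*(-191*(-1/14)) + 2900 - 1*25*(-191*(-1/14)))/(1 - (-191*(-1/14))² + 122*(-191*(-1/14)) + 25*(-191*(-1/14))))*(1/94603) = ((-732 + 625 + 6*(191/14) + 2900 - 1*25*191/14)/(1 - (191/14)² + 122*(191/14) + 25*(191/14)))*(1/94603) = ((-732 + 625 + 573/7 + 2900 - 4775/14)/(1 - 1*36481/196 + 11651/7 + 4775/14))*(1/94603) = ((35473/14)/(1 - 36481/196 + 11651/7 + 4775/14))*(1/94603) = ((35473/14)/(356793/196))*(1/94603) = ((196/356793)*(35473/14))*(1/94603) = (496622/356793)*(1/94603) = 496622/33753688179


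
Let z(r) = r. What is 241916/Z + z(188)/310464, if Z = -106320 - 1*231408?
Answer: -48855935/68263272 ≈ -0.71570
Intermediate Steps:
Z = -337728 (Z = -106320 - 231408 = -337728)
241916/Z + z(188)/310464 = 241916/(-337728) + 188/310464 = 241916*(-1/337728) + 188*(1/310464) = -60479/84432 + 47/77616 = -48855935/68263272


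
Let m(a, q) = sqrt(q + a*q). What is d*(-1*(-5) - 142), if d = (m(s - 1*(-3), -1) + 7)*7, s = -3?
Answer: -6713 - 959*I ≈ -6713.0 - 959.0*I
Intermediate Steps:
d = 49 + 7*I (d = (sqrt(-(1 + (-3 - 1*(-3)))) + 7)*7 = (sqrt(-(1 + (-3 + 3))) + 7)*7 = (sqrt(-(1 + 0)) + 7)*7 = (sqrt(-1*1) + 7)*7 = (sqrt(-1) + 7)*7 = (I + 7)*7 = (7 + I)*7 = 49 + 7*I ≈ 49.0 + 7.0*I)
d*(-1*(-5) - 142) = (49 + 7*I)*(-1*(-5) - 142) = (49 + 7*I)*(5 - 142) = (49 + 7*I)*(-137) = -6713 - 959*I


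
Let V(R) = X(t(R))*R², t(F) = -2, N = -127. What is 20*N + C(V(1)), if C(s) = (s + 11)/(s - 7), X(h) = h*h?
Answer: -2545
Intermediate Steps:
X(h) = h²
V(R) = 4*R² (V(R) = (-2)²*R² = 4*R²)
C(s) = (11 + s)/(-7 + s)
20*N + C(V(1)) = 20*(-127) + (11 + 4*1²)/(-7 + 4*1²) = -2540 + (11 + 4*1)/(-7 + 4*1) = -2540 + (11 + 4)/(-7 + 4) = -2540 + 15/(-3) = -2540 - ⅓*15 = -2540 - 5 = -2545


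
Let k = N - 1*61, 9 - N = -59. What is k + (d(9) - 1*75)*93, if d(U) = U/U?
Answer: -6875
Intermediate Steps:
d(U) = 1
N = 68 (N = 9 - 1*(-59) = 9 + 59 = 68)
k = 7 (k = 68 - 1*61 = 68 - 61 = 7)
k + (d(9) - 1*75)*93 = 7 + (1 - 1*75)*93 = 7 + (1 - 75)*93 = 7 - 74*93 = 7 - 6882 = -6875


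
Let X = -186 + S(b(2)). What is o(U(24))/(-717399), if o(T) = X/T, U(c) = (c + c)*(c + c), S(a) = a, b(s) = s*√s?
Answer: 31/275481216 - √2/826443648 ≈ 1.1082e-7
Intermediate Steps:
b(s) = s^(3/2)
U(c) = 4*c² (U(c) = (2*c)*(2*c) = 4*c²)
X = -186 + 2*√2 (X = -186 + 2^(3/2) = -186 + 2*√2 ≈ -183.17)
o(T) = (-186 + 2*√2)/T
o(U(24))/(-717399) = (2*(-93 + √2)/((4*24²)))/(-717399) = (2*(-93 + √2)/((4*576)))*(-1/717399) = (2*(-93 + √2)/2304)*(-1/717399) = (2*(1/2304)*(-93 + √2))*(-1/717399) = (-31/384 + √2/1152)*(-1/717399) = 31/275481216 - √2/826443648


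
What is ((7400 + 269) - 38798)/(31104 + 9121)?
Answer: -31129/40225 ≈ -0.77387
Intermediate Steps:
((7400 + 269) - 38798)/(31104 + 9121) = (7669 - 38798)/40225 = -31129*1/40225 = -31129/40225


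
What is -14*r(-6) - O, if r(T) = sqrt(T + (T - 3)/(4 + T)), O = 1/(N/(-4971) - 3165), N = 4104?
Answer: 1657/5245773 - 7*I*sqrt(6) ≈ 0.00031587 - 17.146*I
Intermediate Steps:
O = -1657/5245773 (O = 1/(4104/(-4971) - 3165) = 1/(4104*(-1/4971) - 3165) = 1/(-1368/1657 - 3165) = 1/(-5245773/1657) = -1657/5245773 ≈ -0.00031587)
r(T) = sqrt(T + (-3 + T)/(4 + T))
-14*r(-6) - O = -14*sqrt(-3 - 6 - 6*(4 - 6))*(I*sqrt(2)/2) - 1*(-1657/5245773) = -14*sqrt(-3 - 6 - 6*(-2))*(I*sqrt(2)/2) + 1657/5245773 = -14*I*sqrt(2)*sqrt(-3 - 6 + 12)/2 + 1657/5245773 = -14*I*sqrt(6)/2 + 1657/5245773 = -7*I*sqrt(6) + 1657/5245773 = 1657/5245773 - 7*I*sqrt(6)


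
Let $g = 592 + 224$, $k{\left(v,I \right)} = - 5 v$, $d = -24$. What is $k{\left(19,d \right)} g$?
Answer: $-77520$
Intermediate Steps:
$g = 816$
$k{\left(19,d \right)} g = \left(-5\right) 19 \cdot 816 = \left(-95\right) 816 = -77520$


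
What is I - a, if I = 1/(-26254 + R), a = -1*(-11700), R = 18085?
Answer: -95577301/8169 ≈ -11700.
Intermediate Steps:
a = 11700
I = -1/8169 (I = 1/(-26254 + 18085) = 1/(-8169) = -1/8169 ≈ -0.00012241)
I - a = -1/8169 - 1*11700 = -1/8169 - 11700 = -95577301/8169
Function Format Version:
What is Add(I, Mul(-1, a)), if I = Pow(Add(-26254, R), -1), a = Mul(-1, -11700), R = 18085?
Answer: Rational(-95577301, 8169) ≈ -11700.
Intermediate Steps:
a = 11700
I = Rational(-1, 8169) (I = Pow(Add(-26254, 18085), -1) = Pow(-8169, -1) = Rational(-1, 8169) ≈ -0.00012241)
Add(I, Mul(-1, a)) = Add(Rational(-1, 8169), Mul(-1, 11700)) = Add(Rational(-1, 8169), -11700) = Rational(-95577301, 8169)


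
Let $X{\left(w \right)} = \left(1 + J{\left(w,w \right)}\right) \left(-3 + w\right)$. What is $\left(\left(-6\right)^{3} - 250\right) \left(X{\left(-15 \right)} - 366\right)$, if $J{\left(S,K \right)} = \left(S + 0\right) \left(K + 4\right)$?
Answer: $1562964$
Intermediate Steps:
$J{\left(S,K \right)} = S \left(4 + K\right)$
$X{\left(w \right)} = \left(1 + w \left(4 + w\right)\right) \left(-3 + w\right)$
$\left(\left(-6\right)^{3} - 250\right) \left(X{\left(-15 \right)} - 366\right) = \left(\left(-6\right)^{3} - 250\right) \left(\left(-3 + \left(-15\right)^{2} + \left(-15\right)^{3} - -165\right) - 366\right) = \left(-216 - 250\right) \left(\left(-3 + 225 - 3375 + 165\right) - 366\right) = - 466 \left(-2988 - 366\right) = \left(-466\right) \left(-3354\right) = 1562964$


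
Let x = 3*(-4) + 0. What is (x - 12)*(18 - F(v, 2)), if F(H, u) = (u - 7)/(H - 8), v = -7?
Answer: -424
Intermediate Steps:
F(H, u) = (-7 + u)/(-8 + H)
x = -12 (x = -12 + 0 = -12)
(x - 12)*(18 - F(v, 2)) = (-12 - 12)*(18 - (-7 + 2)/(-8 - 7)) = -24*(18 - (-5)/(-15)) = -24*(18 - (-1)*(-5)/15) = -24*(18 - 1*⅓) = -24*(18 - ⅓) = -24*53/3 = -424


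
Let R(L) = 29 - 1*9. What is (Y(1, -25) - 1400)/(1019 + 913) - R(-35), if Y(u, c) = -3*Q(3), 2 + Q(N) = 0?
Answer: -20017/966 ≈ -20.722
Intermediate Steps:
Q(N) = -2 (Q(N) = -2 + 0 = -2)
R(L) = 20 (R(L) = 29 - 9 = 20)
Y(u, c) = 6 (Y(u, c) = -3*(-2) = 6)
(Y(1, -25) - 1400)/(1019 + 913) - R(-35) = (6 - 1400)/(1019 + 913) - 1*20 = -1394/1932 - 20 = -1394*1/1932 - 20 = -697/966 - 20 = -20017/966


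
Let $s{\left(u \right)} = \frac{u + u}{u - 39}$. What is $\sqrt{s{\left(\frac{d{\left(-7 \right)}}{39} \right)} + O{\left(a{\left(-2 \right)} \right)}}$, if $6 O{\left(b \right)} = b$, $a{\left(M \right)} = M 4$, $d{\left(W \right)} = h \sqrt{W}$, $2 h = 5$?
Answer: $\frac{\sqrt{6} \sqrt{\frac{6084 + 5 i \sqrt{7}}{-3042 + 5 i \sqrt{7}}}}{3} \approx 0.003766 - 1.1547 i$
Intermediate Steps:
$h = \frac{5}{2}$ ($h = \frac{1}{2} \cdot 5 = \frac{5}{2} \approx 2.5$)
$d{\left(W \right)} = \frac{5 \sqrt{W}}{2}$
$a{\left(M \right)} = 4 M$
$O{\left(b \right)} = \frac{b}{6}$
$s{\left(u \right)} = \frac{2 u}{-39 + u}$
$\sqrt{s{\left(\frac{d{\left(-7 \right)}}{39} \right)} + O{\left(a{\left(-2 \right)} \right)}} = \sqrt{\frac{2 \frac{\frac{5}{2} \sqrt{-7}}{39}}{-39 + \frac{\frac{5}{2} \sqrt{-7}}{39}} + \frac{4 \left(-2\right)}{6}} = \sqrt{\frac{2 \frac{5 i \sqrt{7}}{2} \cdot \frac{1}{39}}{-39 + \frac{5 i \sqrt{7}}{2} \cdot \frac{1}{39}} + \frac{1}{6} \left(-8\right)} = \sqrt{\frac{2 \frac{5 i \sqrt{7}}{2} \cdot \frac{1}{39}}{-39 + \frac{5 i \sqrt{7}}{2} \cdot \frac{1}{39}} - \frac{4}{3}} = \sqrt{\frac{2 \frac{5 i \sqrt{7}}{78}}{-39 + \frac{5 i \sqrt{7}}{78}} - \frac{4}{3}} = \sqrt{\frac{5 i \sqrt{7}}{39 \left(-39 + \frac{5 i \sqrt{7}}{78}\right)} - \frac{4}{3}} = \sqrt{- \frac{4}{3} + \frac{5 i \sqrt{7}}{39 \left(-39 + \frac{5 i \sqrt{7}}{78}\right)}}$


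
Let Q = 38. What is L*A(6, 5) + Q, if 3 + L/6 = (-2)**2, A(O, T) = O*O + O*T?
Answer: 434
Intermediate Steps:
A(O, T) = O**2 + O*T
L = 6 (L = -18 + 6*(-2)**2 = -18 + 6*4 = -18 + 24 = 6)
L*A(6, 5) + Q = 6*(6*(6 + 5)) + 38 = 6*(6*11) + 38 = 6*66 + 38 = 396 + 38 = 434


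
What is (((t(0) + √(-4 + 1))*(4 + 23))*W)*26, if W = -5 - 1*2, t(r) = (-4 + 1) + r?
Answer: 14742 - 4914*I*√3 ≈ 14742.0 - 8511.3*I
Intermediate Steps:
t(r) = -3 + r
W = -7 (W = -5 - 2 = -7)
(((t(0) + √(-4 + 1))*(4 + 23))*W)*26 = ((((-3 + 0) + √(-4 + 1))*(4 + 23))*(-7))*26 = (((-3 + √(-3))*27)*(-7))*26 = (((-3 + I*√3)*27)*(-7))*26 = ((-81 + 27*I*√3)*(-7))*26 = (567 - 189*I*√3)*26 = 14742 - 4914*I*√3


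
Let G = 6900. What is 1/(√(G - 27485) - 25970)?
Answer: -5194/134892297 - I*√20585/674461485 ≈ -3.8505e-5 - 2.1272e-7*I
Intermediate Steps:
1/(√(G - 27485) - 25970) = 1/(√(6900 - 27485) - 25970) = 1/(√(-20585) - 25970) = 1/(I*√20585 - 25970) = 1/(-25970 + I*√20585)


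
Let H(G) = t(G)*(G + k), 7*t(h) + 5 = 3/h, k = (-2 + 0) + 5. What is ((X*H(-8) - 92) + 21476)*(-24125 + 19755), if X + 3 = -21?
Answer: -651317910/7 ≈ -9.3045e+7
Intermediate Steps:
X = -24 (X = -3 - 21 = -24)
k = 3 (k = -2 + 5 = 3)
t(h) = -5/7 + 3/(7*h) (t(h) = -5/7 + (3/h)/7 = -5/7 + 3/(7*h))
H(G) = (3 + G)*(3 - 5*G)/(7*G) (H(G) = ((3 - 5*G)/(7*G))*(G + 3) = ((3 - 5*G)/(7*G))*(3 + G) = (3 + G)*(3 - 5*G)/(7*G))
((X*H(-8) - 92) + 21476)*(-24125 + 19755) = ((-(-24)*(-3 + 5*(-8))*(3 - 8)/(7*(-8)) - 92) + 21476)*(-24125 + 19755) = ((-(-24)*(-1)*(-3 - 40)*(-5)/(7*8) - 92) + 21476)*(-4370) = ((-(-24)*(-1)*(-43)*(-5)/(7*8) - 92) + 21476)*(-4370) = ((-24*215/56 - 92) + 21476)*(-4370) = ((-645/7 - 92) + 21476)*(-4370) = (-1289/7 + 21476)*(-4370) = (149043/7)*(-4370) = -651317910/7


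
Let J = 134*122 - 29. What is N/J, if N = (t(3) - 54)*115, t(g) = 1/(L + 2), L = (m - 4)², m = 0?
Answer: -111665/293742 ≈ -0.38015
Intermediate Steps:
L = 16 (L = (0 - 4)² = (-4)² = 16)
t(g) = 1/18 (t(g) = 1/(16 + 2) = 1/18)
N = -111665/18 (N = (1/18 - 54)*115 = -971/18*115 = -111665/18 ≈ -6203.6)
J = 16319 (J = 16348 - 29 = 16319)
N/J = -111665/18/16319 = -111665/18*1/16319 = -111665/293742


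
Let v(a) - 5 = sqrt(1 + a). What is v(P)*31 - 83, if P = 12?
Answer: 72 + 31*sqrt(13) ≈ 183.77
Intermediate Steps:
v(a) = 5 + sqrt(1 + a)
v(P)*31 - 83 = (5 + sqrt(1 + 12))*31 - 83 = (5 + sqrt(13))*31 - 83 = (155 + 31*sqrt(13)) - 83 = 72 + 31*sqrt(13)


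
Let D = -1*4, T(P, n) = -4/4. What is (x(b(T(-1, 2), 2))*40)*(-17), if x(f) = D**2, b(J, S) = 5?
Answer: -10880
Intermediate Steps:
T(P, n) = -1 (T(P, n) = -4*1/4 = -1)
D = -4
x(f) = 16 (x(f) = (-4)**2 = 16)
(x(b(T(-1, 2), 2))*40)*(-17) = (16*40)*(-17) = 640*(-17) = -10880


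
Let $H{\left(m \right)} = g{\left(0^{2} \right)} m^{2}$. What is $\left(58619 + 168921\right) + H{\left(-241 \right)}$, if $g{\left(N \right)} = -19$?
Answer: $-875999$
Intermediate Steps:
$H{\left(m \right)} = - 19 m^{2}$
$\left(58619 + 168921\right) + H{\left(-241 \right)} = \left(58619 + 168921\right) - 19 \left(-241\right)^{2} = 227540 - 1103539 = -875999$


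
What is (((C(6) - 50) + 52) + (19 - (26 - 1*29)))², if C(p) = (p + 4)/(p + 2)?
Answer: 10201/16 ≈ 637.56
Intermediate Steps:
C(p) = (4 + p)/(2 + p)
(((C(6) - 50) + 52) + (19 - (26 - 1*29)))² = ((((4 + 6)/(2 + 6) - 50) + 52) + (19 - (26 - 1*29)))² = (((10/8 - 50) + 52) + (19 - (26 - 29)))² = ((((⅛)*10 - 50) + 52) + (19 - 1*(-3)))² = (((5/4 - 50) + 52) + (19 + 3))² = ((-195/4 + 52) + 22)² = (13/4 + 22)² = (101/4)² = 10201/16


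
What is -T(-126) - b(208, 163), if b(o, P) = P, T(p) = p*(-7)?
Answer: -1045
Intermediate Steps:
T(p) = -7*p
-T(-126) - b(208, 163) = -(-7)*(-126) - 1*163 = -1*882 - 163 = -882 - 163 = -1045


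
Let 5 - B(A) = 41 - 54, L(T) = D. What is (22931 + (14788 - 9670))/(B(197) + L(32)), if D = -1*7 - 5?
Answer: 28049/6 ≈ 4674.8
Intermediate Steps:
D = -12 (D = -7 - 5 = -12)
L(T) = -12
B(A) = 18 (B(A) = 5 - (41 - 54) = 5 - 1*(-13) = 5 + 13 = 18)
(22931 + (14788 - 9670))/(B(197) + L(32)) = (22931 + (14788 - 9670))/(18 - 12) = (22931 + 5118)/6 = 28049*(⅙) = 28049/6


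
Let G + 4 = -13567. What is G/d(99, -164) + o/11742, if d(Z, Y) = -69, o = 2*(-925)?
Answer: 8845724/45011 ≈ 196.52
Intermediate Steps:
G = -13571 (G = -4 - 13567 = -13571)
o = -1850
G/d(99, -164) + o/11742 = -13571/(-69) - 1850/11742 = -13571*(-1/69) - 1850*1/11742 = 13571/69 - 925/5871 = 8845724/45011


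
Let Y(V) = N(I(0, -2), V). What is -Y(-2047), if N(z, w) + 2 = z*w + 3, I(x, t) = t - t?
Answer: -1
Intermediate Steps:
I(x, t) = 0
N(z, w) = 1 + w*z (N(z, w) = -2 + (z*w + 3) = -2 + (w*z + 3) = -2 + (3 + w*z) = 1 + w*z)
Y(V) = 1 (Y(V) = 1 + V*0 = 1 + 0 = 1)
-Y(-2047) = -1*1 = -1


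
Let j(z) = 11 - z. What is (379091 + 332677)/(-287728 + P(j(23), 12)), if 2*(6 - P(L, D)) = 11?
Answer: -1423536/575455 ≈ -2.4738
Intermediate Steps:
P(L, D) = ½ (P(L, D) = 6 - ½*11 = 6 - 11/2 = ½)
(379091 + 332677)/(-287728 + P(j(23), 12)) = (379091 + 332677)/(-287728 + ½) = 711768/(-575455/2) = 711768*(-2/575455) = -1423536/575455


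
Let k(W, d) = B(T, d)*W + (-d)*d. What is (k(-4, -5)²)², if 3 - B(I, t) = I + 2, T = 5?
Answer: 6561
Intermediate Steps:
B(I, t) = 1 - I (B(I, t) = 3 - (I + 2) = 3 - (2 + I) = 3 + (-2 - I) = 1 - I)
k(W, d) = -d² - 4*W (k(W, d) = (1 - 1*5)*W + (-d)*d = (1 - 5)*W - d² = -4*W - d² = -d² - 4*W)
(k(-4, -5)²)² = ((-1*(-5)² - 4*(-4))²)² = ((-1*25 + 16)²)² = ((-25 + 16)²)² = ((-9)²)² = 81² = 6561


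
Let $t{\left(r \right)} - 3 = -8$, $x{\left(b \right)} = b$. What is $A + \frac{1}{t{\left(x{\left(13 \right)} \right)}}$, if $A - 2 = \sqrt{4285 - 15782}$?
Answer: $\frac{9}{5} + i \sqrt{11497} \approx 1.8 + 107.22 i$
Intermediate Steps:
$t{\left(r \right)} = -5$ ($t{\left(r \right)} = 3 - 8 = -5$)
$A = 2 + i \sqrt{11497}$ ($A = 2 + \sqrt{4285 - 15782} = 2 + \sqrt{-11497} = 2 + i \sqrt{11497} \approx 2.0 + 107.22 i$)
$A + \frac{1}{t{\left(x{\left(13 \right)} \right)}} = \left(2 + i \sqrt{11497}\right) + \frac{1}{-5} = \left(2 + i \sqrt{11497}\right) - \frac{1}{5} = \frac{9}{5} + i \sqrt{11497}$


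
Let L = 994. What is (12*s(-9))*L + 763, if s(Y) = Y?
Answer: -106589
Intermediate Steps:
(12*s(-9))*L + 763 = (12*(-9))*994 + 763 = -108*994 + 763 = -107352 + 763 = -106589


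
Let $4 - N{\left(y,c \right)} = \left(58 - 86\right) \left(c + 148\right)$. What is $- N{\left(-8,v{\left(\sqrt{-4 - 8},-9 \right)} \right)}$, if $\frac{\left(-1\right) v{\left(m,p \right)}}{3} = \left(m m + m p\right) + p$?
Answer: $-5912 - 1512 i \sqrt{3} \approx -5912.0 - 2618.9 i$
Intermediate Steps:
$v{\left(m,p \right)} = - 3 p - 3 m^{2} - 3 m p$ ($v{\left(m,p \right)} = - 3 \left(\left(m m + m p\right) + p\right) = - 3 \left(\left(m^{2} + m p\right) + p\right) = - 3 \left(p + m^{2} + m p\right) = - 3 p - 3 m^{2} - 3 m p$)
$N{\left(y,c \right)} = 4148 + 28 c$ ($N{\left(y,c \right)} = 4 - \left(58 - 86\right) \left(c + 148\right) = 4 - - 28 \left(148 + c\right) = 4 - \left(-4144 - 28 c\right) = 4 + \left(4144 + 28 c\right) = 4148 + 28 c$)
$- N{\left(-8,v{\left(\sqrt{-4 - 8},-9 \right)} \right)} = - (4148 + 28 \left(\left(-3\right) \left(-9\right) - 3 \left(\sqrt{-4 - 8}\right)^{2} - 3 \sqrt{-4 - 8} \left(-9\right)\right)) = - (4148 + 28 \left(27 - 3 \left(\sqrt{-12}\right)^{2} - 3 \sqrt{-12} \left(-9\right)\right)) = - (4148 + 28 \left(27 - 3 \left(2 i \sqrt{3}\right)^{2} - 3 \cdot 2 i \sqrt{3} \left(-9\right)\right)) = - (4148 + 28 \left(27 - -36 + 54 i \sqrt{3}\right)) = - (4148 + 28 \left(27 + 36 + 54 i \sqrt{3}\right)) = - (4148 + 28 \left(63 + 54 i \sqrt{3}\right)) = - (4148 + \left(1764 + 1512 i \sqrt{3}\right)) = - (5912 + 1512 i \sqrt{3}) = -5912 - 1512 i \sqrt{3}$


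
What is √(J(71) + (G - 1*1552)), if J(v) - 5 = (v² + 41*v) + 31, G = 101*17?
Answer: √8153 ≈ 90.294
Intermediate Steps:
G = 1717
J(v) = 36 + v² + 41*v (J(v) = 5 + ((v² + 41*v) + 31) = 5 + (31 + v² + 41*v) = 36 + v² + 41*v)
√(J(71) + (G - 1*1552)) = √((36 + 71² + 41*71) + (1717 - 1*1552)) = √((36 + 5041 + 2911) + (1717 - 1552)) = √(7988 + 165) = √8153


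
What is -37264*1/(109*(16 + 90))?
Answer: -18632/5777 ≈ -3.2252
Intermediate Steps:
-37264*1/(109*(16 + 90)) = -37264/(106*109) = -37264/11554 = -37264*1/11554 = -18632/5777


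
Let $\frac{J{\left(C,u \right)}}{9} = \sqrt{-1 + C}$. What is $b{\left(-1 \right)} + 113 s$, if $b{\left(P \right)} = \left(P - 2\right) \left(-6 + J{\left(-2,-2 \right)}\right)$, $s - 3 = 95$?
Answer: $11092 - 27 i \sqrt{3} \approx 11092.0 - 46.765 i$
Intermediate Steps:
$s = 98$ ($s = 3 + 95 = 98$)
$J{\left(C,u \right)} = 9 \sqrt{-1 + C}$
$b{\left(P \right)} = \left(-6 + 9 i \sqrt{3}\right) \left(-2 + P\right)$ ($b{\left(P \right)} = \left(P - 2\right) \left(-6 + 9 \sqrt{-1 - 2}\right) = \left(-2 + P\right) \left(-6 + 9 \sqrt{-3}\right) = \left(-2 + P\right) \left(-6 + 9 i \sqrt{3}\right) = \left(-6 + 9 i \sqrt{3}\right) \left(-2 + P\right)$)
$b{\left(-1 \right)} + 113 s = \left(12 - -6 - 18 i \sqrt{3} + 9 i \left(-1\right) \sqrt{3}\right) + 113 \cdot 98 = \left(12 + 6 - 18 i \sqrt{3} - 9 i \sqrt{3}\right) + 11074 = \left(18 - 27 i \sqrt{3}\right) + 11074 = 11092 - 27 i \sqrt{3}$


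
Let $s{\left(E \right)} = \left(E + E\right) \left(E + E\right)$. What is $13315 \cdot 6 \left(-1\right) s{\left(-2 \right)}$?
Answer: $-1278240$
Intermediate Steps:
$s{\left(E \right)} = 4 E^{2}$ ($s{\left(E \right)} = 2 E 2 E = 4 E^{2}$)
$13315 \cdot 6 \left(-1\right) s{\left(-2 \right)} = 13315 \cdot 6 \left(-1\right) 4 \left(-2\right)^{2} = 13315 \left(- 6 \cdot 4 \cdot 4\right) = 13315 \left(\left(-6\right) 16\right) = 13315 \left(-96\right) = -1278240$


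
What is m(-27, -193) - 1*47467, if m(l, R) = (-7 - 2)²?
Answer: -47386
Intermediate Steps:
m(l, R) = 81 (m(l, R) = (-9)² = 81)
m(-27, -193) - 1*47467 = 81 - 1*47467 = 81 - 47467 = -47386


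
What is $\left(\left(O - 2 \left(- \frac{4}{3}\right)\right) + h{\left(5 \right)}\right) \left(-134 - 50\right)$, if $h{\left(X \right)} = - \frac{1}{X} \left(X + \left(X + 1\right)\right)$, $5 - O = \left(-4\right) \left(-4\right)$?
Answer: $\frac{29072}{15} \approx 1938.1$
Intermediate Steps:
$O = -11$ ($O = 5 - \left(-4\right) \left(-4\right) = 5 - 16 = -11$)
$h{\left(X \right)} = - \frac{1 + 2 X}{X}$ ($h{\left(X \right)} = - \frac{1}{X} \left(X + \left(1 + X\right)\right) = - \frac{1}{X} \left(1 + 2 X\right) = - \frac{1 + 2 X}{X}$)
$\left(\left(O - 2 \left(- \frac{4}{3}\right)\right) + h{\left(5 \right)}\right) \left(-134 - 50\right) = \left(\left(-11 - 2 \left(- \frac{4}{3}\right)\right) - \frac{11}{5}\right) \left(-134 - 50\right) = \left(\left(-11 - 2 \left(\left(-4\right) \frac{1}{3}\right)\right) - \frac{11}{5}\right) \left(-184\right) = \left(\left(-11 - - \frac{8}{3}\right) - \frac{11}{5}\right) \left(-184\right) = \left(\left(-11 + \frac{8}{3}\right) - \frac{11}{5}\right) \left(-184\right) = \left(- \frac{25}{3} - \frac{11}{5}\right) \left(-184\right) = \left(- \frac{158}{15}\right) \left(-184\right) = \frac{29072}{15}$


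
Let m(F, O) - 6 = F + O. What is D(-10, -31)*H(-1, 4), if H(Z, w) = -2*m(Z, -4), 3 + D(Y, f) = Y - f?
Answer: -36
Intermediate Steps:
D(Y, f) = -3 + Y - f (D(Y, f) = -3 + (Y - f) = -3 + Y - f)
m(F, O) = 6 + F + O (m(F, O) = 6 + (F + O) = 6 + F + O)
H(Z, w) = -4 - 2*Z (H(Z, w) = -2*(6 + Z - 4) = -2*(2 + Z) = -4 - 2*Z)
D(-10, -31)*H(-1, 4) = (-3 - 10 - 1*(-31))*(-4 - 2*(-1)) = (-3 - 10 + 31)*(-4 + 2) = 18*(-2) = -36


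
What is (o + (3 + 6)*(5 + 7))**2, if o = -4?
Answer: 10816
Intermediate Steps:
(o + (3 + 6)*(5 + 7))**2 = (-4 + (3 + 6)*(5 + 7))**2 = (-4 + 9*12)**2 = (-4 + 108)**2 = 104**2 = 10816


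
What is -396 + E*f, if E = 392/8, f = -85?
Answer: -4561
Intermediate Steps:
E = 49 (E = 392*(1/8) = 49)
-396 + E*f = -396 + 49*(-85) = -396 - 4165 = -4561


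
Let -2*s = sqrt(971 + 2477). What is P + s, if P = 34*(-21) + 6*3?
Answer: -696 - sqrt(862) ≈ -725.36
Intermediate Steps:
P = -696 (P = -714 + 18 = -696)
s = -sqrt(862) (s = -sqrt(971 + 2477)/2 = -sqrt(862) ≈ -29.360)
P + s = -696 - sqrt(862)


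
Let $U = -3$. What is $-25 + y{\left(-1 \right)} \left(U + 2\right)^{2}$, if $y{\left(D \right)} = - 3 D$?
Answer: $-22$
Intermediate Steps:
$-25 + y{\left(-1 \right)} \left(U + 2\right)^{2} = -25 + \left(-3\right) \left(-1\right) \left(-3 + 2\right)^{2} = -25 + 3 \left(-1\right)^{2} = -25 + 3 \cdot 1 = -25 + 3 = -22$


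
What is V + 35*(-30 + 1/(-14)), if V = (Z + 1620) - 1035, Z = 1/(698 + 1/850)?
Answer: -554734735/1186602 ≈ -467.50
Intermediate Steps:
Z = 850/593301 (Z = 1/(698 + 1/850) = 1/(593301/850) = 850/593301 ≈ 0.0014327)
V = 347081935/593301 (V = (850/593301 + 1620) - 1035 = 961148470/593301 - 1035 = 347081935/593301 ≈ 585.00)
V + 35*(-30 + 1/(-14)) = 347081935/593301 + 35*(-30 + 1/(-14)) = 347081935/593301 + 35*(-30 - 1/14) = 347081935/593301 + 35*(-421/14) = 347081935/593301 - 2105/2 = -554734735/1186602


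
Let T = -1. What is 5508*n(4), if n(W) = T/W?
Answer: -1377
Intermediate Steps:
n(W) = -1/W
5508*n(4) = 5508*(-1/4) = 5508*(-1*¼) = 5508*(-¼) = -1377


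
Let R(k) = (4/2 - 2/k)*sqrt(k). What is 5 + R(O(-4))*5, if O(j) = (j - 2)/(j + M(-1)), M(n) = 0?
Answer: 5 + 5*sqrt(6)/3 ≈ 9.0825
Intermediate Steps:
O(j) = (-2 + j)/j (O(j) = (j - 2)/(j + 0) = (-2 + j)/j)
R(k) = sqrt(k)*(2 - 2/k) (R(k) = (4*(1/2) - 2/k)*sqrt(k) = (2 - 2/k)*sqrt(k) = sqrt(k)*(2 - 2/k))
5 + R(O(-4))*5 = 5 + (2*(-1 + (-2 - 4)/(-4))/sqrt((-2 - 4)/(-4)))*5 = 5 + (2*(-1 - 1/4*(-6))/sqrt(-1/4*(-6)))*5 = 5 + (2*(-1 + 3/2)/sqrt(3/2))*5 = 5 + (2*(sqrt(6)/3)*(1/2))*5 = 5 + (sqrt(6)/3)*5 = 5 + 5*sqrt(6)/3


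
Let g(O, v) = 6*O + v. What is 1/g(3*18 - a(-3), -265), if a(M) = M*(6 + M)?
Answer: 1/113 ≈ 0.0088496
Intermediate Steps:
g(O, v) = v + 6*O
1/g(3*18 - a(-3), -265) = 1/(-265 + 6*(3*18 - (-3)*(6 - 3))) = 1/(-265 + 6*(54 - (-3)*3)) = 1/(-265 + 6*(54 - 1*(-9))) = 1/(-265 + 6*(54 + 9)) = 1/(-265 + 6*63) = 1/(-265 + 378) = 1/113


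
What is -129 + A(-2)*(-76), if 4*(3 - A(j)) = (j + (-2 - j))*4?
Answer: -509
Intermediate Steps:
A(j) = 5 (A(j) = 3 - (j + (-2 - j))*4/4 = 3 - (-1)*4/2 = 3 - 1/4*(-8) = 3 + 2 = 5)
-129 + A(-2)*(-76) = -129 + 5*(-76) = -129 - 380 = -509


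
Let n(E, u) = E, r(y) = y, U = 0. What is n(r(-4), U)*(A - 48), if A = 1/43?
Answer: 8252/43 ≈ 191.91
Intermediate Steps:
A = 1/43 ≈ 0.023256
n(r(-4), U)*(A - 48) = -4*(1/43 - 48) = -4*(-2063/43) = 8252/43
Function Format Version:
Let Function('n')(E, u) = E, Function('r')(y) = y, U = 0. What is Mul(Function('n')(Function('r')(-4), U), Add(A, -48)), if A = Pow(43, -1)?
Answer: Rational(8252, 43) ≈ 191.91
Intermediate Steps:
A = Rational(1, 43) ≈ 0.023256
Mul(Function('n')(Function('r')(-4), U), Add(A, -48)) = Mul(-4, Add(Rational(1, 43), -48)) = Mul(-4, Rational(-2063, 43)) = Rational(8252, 43)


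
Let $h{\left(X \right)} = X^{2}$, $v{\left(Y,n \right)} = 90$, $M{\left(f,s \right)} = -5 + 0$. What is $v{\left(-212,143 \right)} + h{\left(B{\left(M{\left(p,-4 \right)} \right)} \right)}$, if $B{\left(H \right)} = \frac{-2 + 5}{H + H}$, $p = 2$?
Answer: $\frac{9009}{100} \approx 90.09$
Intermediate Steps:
$M{\left(f,s \right)} = -5$
$B{\left(H \right)} = \frac{3}{2 H}$
$v{\left(-212,143 \right)} + h{\left(B{\left(M{\left(p,-4 \right)} \right)} \right)} = 90 + \left(\frac{3}{2 \left(-5\right)}\right)^{2} = 90 + \left(\frac{3}{2} \left(- \frac{1}{5}\right)\right)^{2} = 90 + \left(- \frac{3}{10}\right)^{2} = 90 + \frac{9}{100} = \frac{9009}{100}$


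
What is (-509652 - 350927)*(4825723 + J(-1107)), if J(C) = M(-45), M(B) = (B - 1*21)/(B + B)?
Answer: -62293747570624/15 ≈ -4.1529e+12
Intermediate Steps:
M(B) = (-21 + B)/(2*B) (M(B) = (B - 21)/((2*B)) = (-21 + B)*(1/(2*B)) = (-21 + B)/(2*B))
J(C) = 11/15 (J(C) = (½)*(-21 - 45)/(-45) = (½)*(-1/45)*(-66) = 11/15)
(-509652 - 350927)*(4825723 + J(-1107)) = (-509652 - 350927)*(4825723 + 11/15) = -860579*72385856/15 = -62293747570624/15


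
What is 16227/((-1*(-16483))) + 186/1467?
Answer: 8956949/8060187 ≈ 1.1113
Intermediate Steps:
16227/((-1*(-16483))) + 186/1467 = 16227/16483 + 186*(1/1467) = 16227*(1/16483) + 62/489 = 16227/16483 + 62/489 = 8956949/8060187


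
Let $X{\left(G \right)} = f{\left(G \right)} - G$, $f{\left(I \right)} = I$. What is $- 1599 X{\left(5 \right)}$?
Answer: $0$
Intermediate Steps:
$X{\left(G \right)} = 0$ ($X{\left(G \right)} = G - G = 0$)
$- 1599 X{\left(5 \right)} = \left(-1599\right) 0 = 0$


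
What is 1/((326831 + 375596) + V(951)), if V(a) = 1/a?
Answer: 951/668008078 ≈ 1.4236e-6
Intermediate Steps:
1/((326831 + 375596) + V(951)) = 1/((326831 + 375596) + 1/951) = 1/(702427 + 1/951) = 1/(668008078/951) = 951/668008078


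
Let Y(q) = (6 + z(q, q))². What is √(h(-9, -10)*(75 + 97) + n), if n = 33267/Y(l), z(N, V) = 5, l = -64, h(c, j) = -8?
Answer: 17*I*√461/11 ≈ 33.182*I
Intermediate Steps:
Y(q) = 121 (Y(q) = (6 + 5)² = 11² = 121)
n = 33267/121 ≈ 274.93
√(h(-9, -10)*(75 + 97) + n) = √(-8*(75 + 97) + 33267/121) = √(-8*172 + 33267/121) = √(-1376 + 33267/121) = √(-133229/121) = 17*I*√461/11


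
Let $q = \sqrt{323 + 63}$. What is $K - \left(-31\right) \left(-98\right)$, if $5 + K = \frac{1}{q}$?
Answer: $-3043 + \frac{\sqrt{386}}{386} \approx -3042.9$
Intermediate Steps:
$q = \sqrt{386} \approx 19.647$
$K = -5 + \frac{\sqrt{386}}{386}$ ($K = -5 + \frac{1}{\sqrt{386}} = -5 + \frac{\sqrt{386}}{386} \approx -4.9491$)
$K - \left(-31\right) \left(-98\right) = \left(-5 + \frac{\sqrt{386}}{386}\right) - \left(-31\right) \left(-98\right) = \left(-5 + \frac{\sqrt{386}}{386}\right) - 3038 = -3043 + \frac{\sqrt{386}}{386}$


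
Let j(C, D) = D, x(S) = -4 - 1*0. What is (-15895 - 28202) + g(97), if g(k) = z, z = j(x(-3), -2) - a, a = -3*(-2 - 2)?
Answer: -44111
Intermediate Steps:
x(S) = -4 (x(S) = -4 + 0 = -4)
a = 12 (a = -3*(-4) = 12)
z = -14 (z = -2 - 1*12 = -2 - 12 = -14)
g(k) = -14
(-15895 - 28202) + g(97) = (-15895 - 28202) - 14 = -44097 - 14 = -44111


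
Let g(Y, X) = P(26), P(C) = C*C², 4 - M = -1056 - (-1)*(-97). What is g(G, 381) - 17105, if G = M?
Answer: 471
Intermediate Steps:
M = 1157 (M = 4 - (-1056 - (-1)*(-97)) = 4 - (-1056 - 1*97) = 4 - (-1056 - 97) = 4 - 1*(-1153) = 4 + 1153 = 1157)
G = 1157
P(C) = C³
g(Y, X) = 17576 (g(Y, X) = 26³ = 17576)
g(G, 381) - 17105 = 17576 - 17105 = 471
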